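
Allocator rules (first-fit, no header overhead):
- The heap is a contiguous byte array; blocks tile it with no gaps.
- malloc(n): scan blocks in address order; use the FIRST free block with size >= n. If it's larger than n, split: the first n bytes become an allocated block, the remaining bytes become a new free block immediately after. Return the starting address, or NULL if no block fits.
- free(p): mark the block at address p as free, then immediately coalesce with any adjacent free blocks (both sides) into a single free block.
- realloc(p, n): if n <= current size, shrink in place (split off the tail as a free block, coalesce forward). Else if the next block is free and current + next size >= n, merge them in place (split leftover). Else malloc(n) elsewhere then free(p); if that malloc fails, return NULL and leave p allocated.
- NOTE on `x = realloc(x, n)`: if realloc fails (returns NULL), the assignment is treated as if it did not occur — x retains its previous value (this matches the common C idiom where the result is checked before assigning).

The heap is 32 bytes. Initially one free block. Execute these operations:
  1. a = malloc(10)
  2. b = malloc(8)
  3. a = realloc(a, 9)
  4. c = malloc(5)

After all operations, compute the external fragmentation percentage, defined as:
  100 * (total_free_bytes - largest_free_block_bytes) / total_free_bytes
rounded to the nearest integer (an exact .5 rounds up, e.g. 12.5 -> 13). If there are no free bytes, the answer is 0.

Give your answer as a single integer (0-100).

Op 1: a = malloc(10) -> a = 0; heap: [0-9 ALLOC][10-31 FREE]
Op 2: b = malloc(8) -> b = 10; heap: [0-9 ALLOC][10-17 ALLOC][18-31 FREE]
Op 3: a = realloc(a, 9) -> a = 0; heap: [0-8 ALLOC][9-9 FREE][10-17 ALLOC][18-31 FREE]
Op 4: c = malloc(5) -> c = 18; heap: [0-8 ALLOC][9-9 FREE][10-17 ALLOC][18-22 ALLOC][23-31 FREE]
Free blocks: [1 9] total_free=10 largest=9 -> 100*(10-9)/10 = 100/10 = 10

Answer: 10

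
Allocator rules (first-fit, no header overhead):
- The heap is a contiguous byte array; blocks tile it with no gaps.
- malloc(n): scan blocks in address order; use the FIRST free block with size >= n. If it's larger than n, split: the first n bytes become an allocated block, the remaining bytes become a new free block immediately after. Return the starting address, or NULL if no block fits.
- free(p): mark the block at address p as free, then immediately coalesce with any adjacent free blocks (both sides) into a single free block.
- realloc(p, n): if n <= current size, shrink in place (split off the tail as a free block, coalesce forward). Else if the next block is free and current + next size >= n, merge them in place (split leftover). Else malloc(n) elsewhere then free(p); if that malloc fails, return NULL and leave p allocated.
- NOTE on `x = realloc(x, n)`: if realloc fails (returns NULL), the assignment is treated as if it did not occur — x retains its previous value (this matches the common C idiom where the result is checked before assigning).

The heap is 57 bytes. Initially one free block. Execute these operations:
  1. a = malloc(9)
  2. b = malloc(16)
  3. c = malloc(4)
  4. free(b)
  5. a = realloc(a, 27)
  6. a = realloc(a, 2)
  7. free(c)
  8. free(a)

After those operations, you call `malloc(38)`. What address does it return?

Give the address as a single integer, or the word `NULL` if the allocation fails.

Op 1: a = malloc(9) -> a = 0; heap: [0-8 ALLOC][9-56 FREE]
Op 2: b = malloc(16) -> b = 9; heap: [0-8 ALLOC][9-24 ALLOC][25-56 FREE]
Op 3: c = malloc(4) -> c = 25; heap: [0-8 ALLOC][9-24 ALLOC][25-28 ALLOC][29-56 FREE]
Op 4: free(b) -> (freed b); heap: [0-8 ALLOC][9-24 FREE][25-28 ALLOC][29-56 FREE]
Op 5: a = realloc(a, 27) -> a = 29; heap: [0-24 FREE][25-28 ALLOC][29-55 ALLOC][56-56 FREE]
Op 6: a = realloc(a, 2) -> a = 29; heap: [0-24 FREE][25-28 ALLOC][29-30 ALLOC][31-56 FREE]
Op 7: free(c) -> (freed c); heap: [0-28 FREE][29-30 ALLOC][31-56 FREE]
Op 8: free(a) -> (freed a); heap: [0-56 FREE]
malloc(38): first-fit scan over [0-56 FREE] -> 0

Answer: 0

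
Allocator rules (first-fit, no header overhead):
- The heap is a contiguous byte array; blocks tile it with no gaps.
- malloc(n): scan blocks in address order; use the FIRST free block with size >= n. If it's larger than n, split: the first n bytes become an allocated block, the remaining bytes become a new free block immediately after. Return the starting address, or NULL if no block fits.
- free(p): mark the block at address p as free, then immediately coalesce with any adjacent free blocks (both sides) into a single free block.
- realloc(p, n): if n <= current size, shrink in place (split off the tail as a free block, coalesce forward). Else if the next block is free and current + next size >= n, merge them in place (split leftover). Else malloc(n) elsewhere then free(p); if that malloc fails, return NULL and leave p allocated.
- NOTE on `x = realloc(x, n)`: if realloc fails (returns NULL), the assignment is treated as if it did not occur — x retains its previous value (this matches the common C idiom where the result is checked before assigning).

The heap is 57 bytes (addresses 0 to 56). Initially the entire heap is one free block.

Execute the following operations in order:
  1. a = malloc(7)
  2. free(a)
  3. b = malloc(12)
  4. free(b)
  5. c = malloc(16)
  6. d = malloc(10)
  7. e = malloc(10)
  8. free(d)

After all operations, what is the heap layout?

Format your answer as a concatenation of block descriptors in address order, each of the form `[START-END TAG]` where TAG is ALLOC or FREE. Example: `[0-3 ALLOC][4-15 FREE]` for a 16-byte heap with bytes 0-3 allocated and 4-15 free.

Op 1: a = malloc(7) -> a = 0; heap: [0-6 ALLOC][7-56 FREE]
Op 2: free(a) -> (freed a); heap: [0-56 FREE]
Op 3: b = malloc(12) -> b = 0; heap: [0-11 ALLOC][12-56 FREE]
Op 4: free(b) -> (freed b); heap: [0-56 FREE]
Op 5: c = malloc(16) -> c = 0; heap: [0-15 ALLOC][16-56 FREE]
Op 6: d = malloc(10) -> d = 16; heap: [0-15 ALLOC][16-25 ALLOC][26-56 FREE]
Op 7: e = malloc(10) -> e = 26; heap: [0-15 ALLOC][16-25 ALLOC][26-35 ALLOC][36-56 FREE]
Op 8: free(d) -> (freed d); heap: [0-15 ALLOC][16-25 FREE][26-35 ALLOC][36-56 FREE]

Answer: [0-15 ALLOC][16-25 FREE][26-35 ALLOC][36-56 FREE]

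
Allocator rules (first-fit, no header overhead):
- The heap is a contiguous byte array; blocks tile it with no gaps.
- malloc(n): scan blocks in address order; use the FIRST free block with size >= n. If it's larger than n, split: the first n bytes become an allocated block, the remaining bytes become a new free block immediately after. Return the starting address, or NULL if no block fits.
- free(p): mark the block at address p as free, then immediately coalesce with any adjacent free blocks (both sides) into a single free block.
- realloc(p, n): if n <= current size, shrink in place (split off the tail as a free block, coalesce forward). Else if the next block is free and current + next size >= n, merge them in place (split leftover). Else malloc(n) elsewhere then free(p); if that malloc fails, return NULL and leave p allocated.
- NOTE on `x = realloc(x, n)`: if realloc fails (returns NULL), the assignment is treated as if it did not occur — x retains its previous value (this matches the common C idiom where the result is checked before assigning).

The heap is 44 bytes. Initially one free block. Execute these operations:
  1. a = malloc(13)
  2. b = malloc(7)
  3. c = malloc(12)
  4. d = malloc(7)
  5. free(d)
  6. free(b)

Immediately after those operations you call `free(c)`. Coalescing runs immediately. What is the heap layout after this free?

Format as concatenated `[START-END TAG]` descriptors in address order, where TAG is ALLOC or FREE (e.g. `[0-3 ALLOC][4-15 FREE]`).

Answer: [0-12 ALLOC][13-43 FREE]

Derivation:
Op 1: a = malloc(13) -> a = 0; heap: [0-12 ALLOC][13-43 FREE]
Op 2: b = malloc(7) -> b = 13; heap: [0-12 ALLOC][13-19 ALLOC][20-43 FREE]
Op 3: c = malloc(12) -> c = 20; heap: [0-12 ALLOC][13-19 ALLOC][20-31 ALLOC][32-43 FREE]
Op 4: d = malloc(7) -> d = 32; heap: [0-12 ALLOC][13-19 ALLOC][20-31 ALLOC][32-38 ALLOC][39-43 FREE]
Op 5: free(d) -> (freed d); heap: [0-12 ALLOC][13-19 ALLOC][20-31 ALLOC][32-43 FREE]
Op 6: free(b) -> (freed b); heap: [0-12 ALLOC][13-19 FREE][20-31 ALLOC][32-43 FREE]
free(c): c = 20 -> block [20-31 ALLOC]; mark free, coalesce with adjacent free neighbors -> [0-12 ALLOC][13-43 FREE]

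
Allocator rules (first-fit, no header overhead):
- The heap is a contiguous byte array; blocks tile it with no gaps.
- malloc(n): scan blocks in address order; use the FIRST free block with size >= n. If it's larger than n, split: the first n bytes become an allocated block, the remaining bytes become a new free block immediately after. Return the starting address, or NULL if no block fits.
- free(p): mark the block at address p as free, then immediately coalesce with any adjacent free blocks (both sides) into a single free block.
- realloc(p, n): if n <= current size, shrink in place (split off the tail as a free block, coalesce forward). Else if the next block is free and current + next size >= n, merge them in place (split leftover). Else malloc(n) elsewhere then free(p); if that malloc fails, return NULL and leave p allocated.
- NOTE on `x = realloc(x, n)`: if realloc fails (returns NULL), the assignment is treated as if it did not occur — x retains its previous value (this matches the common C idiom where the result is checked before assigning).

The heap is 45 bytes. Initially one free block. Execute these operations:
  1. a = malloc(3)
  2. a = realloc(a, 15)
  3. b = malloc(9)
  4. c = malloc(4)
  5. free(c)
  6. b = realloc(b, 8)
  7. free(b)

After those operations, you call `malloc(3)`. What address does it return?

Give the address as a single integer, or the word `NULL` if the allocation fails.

Answer: 15

Derivation:
Op 1: a = malloc(3) -> a = 0; heap: [0-2 ALLOC][3-44 FREE]
Op 2: a = realloc(a, 15) -> a = 0; heap: [0-14 ALLOC][15-44 FREE]
Op 3: b = malloc(9) -> b = 15; heap: [0-14 ALLOC][15-23 ALLOC][24-44 FREE]
Op 4: c = malloc(4) -> c = 24; heap: [0-14 ALLOC][15-23 ALLOC][24-27 ALLOC][28-44 FREE]
Op 5: free(c) -> (freed c); heap: [0-14 ALLOC][15-23 ALLOC][24-44 FREE]
Op 6: b = realloc(b, 8) -> b = 15; heap: [0-14 ALLOC][15-22 ALLOC][23-44 FREE]
Op 7: free(b) -> (freed b); heap: [0-14 ALLOC][15-44 FREE]
malloc(3): first-fit scan over [0-14 ALLOC][15-44 FREE] -> 15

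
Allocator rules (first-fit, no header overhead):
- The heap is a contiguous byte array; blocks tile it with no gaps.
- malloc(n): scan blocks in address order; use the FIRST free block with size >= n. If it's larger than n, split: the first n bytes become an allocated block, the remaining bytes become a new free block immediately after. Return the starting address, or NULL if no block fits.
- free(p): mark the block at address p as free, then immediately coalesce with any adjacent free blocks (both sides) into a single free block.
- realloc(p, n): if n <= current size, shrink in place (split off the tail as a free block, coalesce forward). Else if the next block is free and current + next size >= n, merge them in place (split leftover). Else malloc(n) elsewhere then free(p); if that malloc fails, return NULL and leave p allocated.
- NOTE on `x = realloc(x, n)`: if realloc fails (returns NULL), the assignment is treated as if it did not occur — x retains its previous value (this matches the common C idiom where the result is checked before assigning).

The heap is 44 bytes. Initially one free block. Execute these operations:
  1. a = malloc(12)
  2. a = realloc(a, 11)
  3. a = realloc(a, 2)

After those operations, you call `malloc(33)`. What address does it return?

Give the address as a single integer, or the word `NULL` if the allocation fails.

Op 1: a = malloc(12) -> a = 0; heap: [0-11 ALLOC][12-43 FREE]
Op 2: a = realloc(a, 11) -> a = 0; heap: [0-10 ALLOC][11-43 FREE]
Op 3: a = realloc(a, 2) -> a = 0; heap: [0-1 ALLOC][2-43 FREE]
malloc(33): first-fit scan over [0-1 ALLOC][2-43 FREE] -> 2

Answer: 2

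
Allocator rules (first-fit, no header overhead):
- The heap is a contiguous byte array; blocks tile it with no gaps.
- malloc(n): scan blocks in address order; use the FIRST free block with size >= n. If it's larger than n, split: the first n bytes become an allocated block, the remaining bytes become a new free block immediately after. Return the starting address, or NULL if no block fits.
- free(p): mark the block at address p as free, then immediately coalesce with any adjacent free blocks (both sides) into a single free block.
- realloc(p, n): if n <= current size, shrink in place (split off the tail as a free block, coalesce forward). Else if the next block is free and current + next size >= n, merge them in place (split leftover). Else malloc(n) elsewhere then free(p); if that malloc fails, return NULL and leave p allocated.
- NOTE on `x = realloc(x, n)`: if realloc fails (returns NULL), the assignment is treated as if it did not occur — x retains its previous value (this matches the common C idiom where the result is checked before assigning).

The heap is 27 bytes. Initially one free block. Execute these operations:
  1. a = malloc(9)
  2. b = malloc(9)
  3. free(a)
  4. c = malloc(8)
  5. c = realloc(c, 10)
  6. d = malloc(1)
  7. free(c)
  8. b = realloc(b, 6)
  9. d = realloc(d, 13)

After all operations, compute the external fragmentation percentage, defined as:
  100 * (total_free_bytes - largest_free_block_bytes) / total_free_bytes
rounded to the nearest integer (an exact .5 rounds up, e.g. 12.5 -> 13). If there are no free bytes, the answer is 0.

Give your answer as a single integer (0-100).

Answer: 40

Derivation:
Op 1: a = malloc(9) -> a = 0; heap: [0-8 ALLOC][9-26 FREE]
Op 2: b = malloc(9) -> b = 9; heap: [0-8 ALLOC][9-17 ALLOC][18-26 FREE]
Op 3: free(a) -> (freed a); heap: [0-8 FREE][9-17 ALLOC][18-26 FREE]
Op 4: c = malloc(8) -> c = 0; heap: [0-7 ALLOC][8-8 FREE][9-17 ALLOC][18-26 FREE]
Op 5: c = realloc(c, 10) -> NULL (c unchanged); heap: [0-7 ALLOC][8-8 FREE][9-17 ALLOC][18-26 FREE]
Op 6: d = malloc(1) -> d = 8; heap: [0-7 ALLOC][8-8 ALLOC][9-17 ALLOC][18-26 FREE]
Op 7: free(c) -> (freed c); heap: [0-7 FREE][8-8 ALLOC][9-17 ALLOC][18-26 FREE]
Op 8: b = realloc(b, 6) -> b = 9; heap: [0-7 FREE][8-8 ALLOC][9-14 ALLOC][15-26 FREE]
Op 9: d = realloc(d, 13) -> NULL (d unchanged); heap: [0-7 FREE][8-8 ALLOC][9-14 ALLOC][15-26 FREE]
Free blocks: [8 12] total_free=20 largest=12 -> 100*(20-12)/20 = 800/20 = 40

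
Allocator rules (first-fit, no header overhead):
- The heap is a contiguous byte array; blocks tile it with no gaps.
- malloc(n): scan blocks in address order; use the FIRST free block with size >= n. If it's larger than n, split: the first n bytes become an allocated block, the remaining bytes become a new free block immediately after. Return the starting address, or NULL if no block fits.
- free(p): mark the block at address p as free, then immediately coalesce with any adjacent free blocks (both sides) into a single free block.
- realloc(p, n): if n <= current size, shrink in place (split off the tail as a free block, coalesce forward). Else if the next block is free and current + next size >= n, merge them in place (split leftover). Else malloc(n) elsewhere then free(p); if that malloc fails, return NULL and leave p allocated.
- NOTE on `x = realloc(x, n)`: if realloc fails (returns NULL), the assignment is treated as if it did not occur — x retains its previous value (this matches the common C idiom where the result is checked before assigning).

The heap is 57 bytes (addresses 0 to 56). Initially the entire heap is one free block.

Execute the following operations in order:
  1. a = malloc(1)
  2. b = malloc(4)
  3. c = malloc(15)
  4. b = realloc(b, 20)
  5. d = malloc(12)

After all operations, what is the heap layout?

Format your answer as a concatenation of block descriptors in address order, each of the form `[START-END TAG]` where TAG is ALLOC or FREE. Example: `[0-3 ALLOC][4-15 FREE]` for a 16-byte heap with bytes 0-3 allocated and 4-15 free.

Op 1: a = malloc(1) -> a = 0; heap: [0-0 ALLOC][1-56 FREE]
Op 2: b = malloc(4) -> b = 1; heap: [0-0 ALLOC][1-4 ALLOC][5-56 FREE]
Op 3: c = malloc(15) -> c = 5; heap: [0-0 ALLOC][1-4 ALLOC][5-19 ALLOC][20-56 FREE]
Op 4: b = realloc(b, 20) -> b = 20; heap: [0-0 ALLOC][1-4 FREE][5-19 ALLOC][20-39 ALLOC][40-56 FREE]
Op 5: d = malloc(12) -> d = 40; heap: [0-0 ALLOC][1-4 FREE][5-19 ALLOC][20-39 ALLOC][40-51 ALLOC][52-56 FREE]

Answer: [0-0 ALLOC][1-4 FREE][5-19 ALLOC][20-39 ALLOC][40-51 ALLOC][52-56 FREE]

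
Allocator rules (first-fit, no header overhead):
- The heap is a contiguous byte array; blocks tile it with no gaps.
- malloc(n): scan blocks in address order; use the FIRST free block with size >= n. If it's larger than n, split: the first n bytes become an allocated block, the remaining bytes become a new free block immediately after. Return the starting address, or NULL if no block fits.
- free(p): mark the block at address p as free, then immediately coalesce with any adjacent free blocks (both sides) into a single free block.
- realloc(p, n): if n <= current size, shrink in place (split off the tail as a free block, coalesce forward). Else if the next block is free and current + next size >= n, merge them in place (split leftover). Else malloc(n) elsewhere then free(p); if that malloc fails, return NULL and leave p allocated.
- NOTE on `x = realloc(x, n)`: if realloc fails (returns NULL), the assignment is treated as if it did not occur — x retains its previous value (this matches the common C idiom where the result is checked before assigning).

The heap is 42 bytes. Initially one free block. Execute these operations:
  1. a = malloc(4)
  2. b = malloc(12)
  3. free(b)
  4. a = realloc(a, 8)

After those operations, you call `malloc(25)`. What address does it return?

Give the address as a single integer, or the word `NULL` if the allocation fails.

Op 1: a = malloc(4) -> a = 0; heap: [0-3 ALLOC][4-41 FREE]
Op 2: b = malloc(12) -> b = 4; heap: [0-3 ALLOC][4-15 ALLOC][16-41 FREE]
Op 3: free(b) -> (freed b); heap: [0-3 ALLOC][4-41 FREE]
Op 4: a = realloc(a, 8) -> a = 0; heap: [0-7 ALLOC][8-41 FREE]
malloc(25): first-fit scan over [0-7 ALLOC][8-41 FREE] -> 8

Answer: 8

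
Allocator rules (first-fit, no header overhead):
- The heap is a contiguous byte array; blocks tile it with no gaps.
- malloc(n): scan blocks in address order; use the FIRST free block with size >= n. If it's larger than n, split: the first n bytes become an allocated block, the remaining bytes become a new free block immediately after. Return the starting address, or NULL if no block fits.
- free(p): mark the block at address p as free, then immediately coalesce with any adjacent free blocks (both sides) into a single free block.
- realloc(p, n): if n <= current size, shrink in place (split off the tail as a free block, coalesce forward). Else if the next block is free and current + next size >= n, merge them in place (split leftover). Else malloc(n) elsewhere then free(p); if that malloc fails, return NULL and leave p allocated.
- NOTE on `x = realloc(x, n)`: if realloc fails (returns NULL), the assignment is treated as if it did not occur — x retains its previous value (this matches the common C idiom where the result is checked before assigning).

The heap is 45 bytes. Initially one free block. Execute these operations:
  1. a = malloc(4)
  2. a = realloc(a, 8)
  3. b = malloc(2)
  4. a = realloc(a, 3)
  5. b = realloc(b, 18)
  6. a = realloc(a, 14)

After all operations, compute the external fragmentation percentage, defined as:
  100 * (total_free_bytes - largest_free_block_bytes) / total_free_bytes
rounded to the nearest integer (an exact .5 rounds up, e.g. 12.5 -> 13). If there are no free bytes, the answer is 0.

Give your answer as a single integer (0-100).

Answer: 38

Derivation:
Op 1: a = malloc(4) -> a = 0; heap: [0-3 ALLOC][4-44 FREE]
Op 2: a = realloc(a, 8) -> a = 0; heap: [0-7 ALLOC][8-44 FREE]
Op 3: b = malloc(2) -> b = 8; heap: [0-7 ALLOC][8-9 ALLOC][10-44 FREE]
Op 4: a = realloc(a, 3) -> a = 0; heap: [0-2 ALLOC][3-7 FREE][8-9 ALLOC][10-44 FREE]
Op 5: b = realloc(b, 18) -> b = 8; heap: [0-2 ALLOC][3-7 FREE][8-25 ALLOC][26-44 FREE]
Op 6: a = realloc(a, 14) -> a = 26; heap: [0-7 FREE][8-25 ALLOC][26-39 ALLOC][40-44 FREE]
Free blocks: [8 5] total_free=13 largest=8 -> 100*(13-8)/13 = 500/13 ≈ 38.462 -> rounds to 38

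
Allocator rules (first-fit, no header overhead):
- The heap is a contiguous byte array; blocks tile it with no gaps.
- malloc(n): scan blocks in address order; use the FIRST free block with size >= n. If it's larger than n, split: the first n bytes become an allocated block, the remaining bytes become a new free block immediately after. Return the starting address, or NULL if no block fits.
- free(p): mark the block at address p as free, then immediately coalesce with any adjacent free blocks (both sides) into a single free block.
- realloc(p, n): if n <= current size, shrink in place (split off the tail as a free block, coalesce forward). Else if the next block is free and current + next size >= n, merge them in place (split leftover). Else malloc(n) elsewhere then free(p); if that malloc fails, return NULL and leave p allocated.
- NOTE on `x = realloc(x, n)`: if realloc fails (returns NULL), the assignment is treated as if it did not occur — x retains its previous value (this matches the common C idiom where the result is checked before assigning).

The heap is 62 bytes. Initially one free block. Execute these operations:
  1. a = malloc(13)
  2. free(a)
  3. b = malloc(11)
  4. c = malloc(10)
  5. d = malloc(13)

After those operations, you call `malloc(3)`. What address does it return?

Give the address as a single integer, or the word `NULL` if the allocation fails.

Answer: 34

Derivation:
Op 1: a = malloc(13) -> a = 0; heap: [0-12 ALLOC][13-61 FREE]
Op 2: free(a) -> (freed a); heap: [0-61 FREE]
Op 3: b = malloc(11) -> b = 0; heap: [0-10 ALLOC][11-61 FREE]
Op 4: c = malloc(10) -> c = 11; heap: [0-10 ALLOC][11-20 ALLOC][21-61 FREE]
Op 5: d = malloc(13) -> d = 21; heap: [0-10 ALLOC][11-20 ALLOC][21-33 ALLOC][34-61 FREE]
malloc(3): first-fit scan over [0-10 ALLOC][11-20 ALLOC][21-33 ALLOC][34-61 FREE] -> 34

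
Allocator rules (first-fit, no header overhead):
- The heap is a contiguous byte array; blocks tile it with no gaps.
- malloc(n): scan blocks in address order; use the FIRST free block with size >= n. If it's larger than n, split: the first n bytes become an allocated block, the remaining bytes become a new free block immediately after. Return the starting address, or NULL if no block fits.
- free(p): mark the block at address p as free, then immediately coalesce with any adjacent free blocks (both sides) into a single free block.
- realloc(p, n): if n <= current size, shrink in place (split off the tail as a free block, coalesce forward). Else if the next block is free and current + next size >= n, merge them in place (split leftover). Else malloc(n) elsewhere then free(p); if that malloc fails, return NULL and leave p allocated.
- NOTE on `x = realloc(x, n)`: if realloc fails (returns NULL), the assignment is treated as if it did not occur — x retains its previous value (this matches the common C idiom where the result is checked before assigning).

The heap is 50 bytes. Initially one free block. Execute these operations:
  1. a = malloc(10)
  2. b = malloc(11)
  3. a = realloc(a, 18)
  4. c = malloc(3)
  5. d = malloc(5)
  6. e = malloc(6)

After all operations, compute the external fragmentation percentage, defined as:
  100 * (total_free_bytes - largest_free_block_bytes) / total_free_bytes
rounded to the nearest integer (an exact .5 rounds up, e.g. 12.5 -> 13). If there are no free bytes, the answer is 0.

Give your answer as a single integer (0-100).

Op 1: a = malloc(10) -> a = 0; heap: [0-9 ALLOC][10-49 FREE]
Op 2: b = malloc(11) -> b = 10; heap: [0-9 ALLOC][10-20 ALLOC][21-49 FREE]
Op 3: a = realloc(a, 18) -> a = 21; heap: [0-9 FREE][10-20 ALLOC][21-38 ALLOC][39-49 FREE]
Op 4: c = malloc(3) -> c = 0; heap: [0-2 ALLOC][3-9 FREE][10-20 ALLOC][21-38 ALLOC][39-49 FREE]
Op 5: d = malloc(5) -> d = 3; heap: [0-2 ALLOC][3-7 ALLOC][8-9 FREE][10-20 ALLOC][21-38 ALLOC][39-49 FREE]
Op 6: e = malloc(6) -> e = 39; heap: [0-2 ALLOC][3-7 ALLOC][8-9 FREE][10-20 ALLOC][21-38 ALLOC][39-44 ALLOC][45-49 FREE]
Free blocks: [2 5] total_free=7 largest=5 -> 100*(7-5)/7 = 200/7 ≈ 28.571 -> rounds to 29

Answer: 29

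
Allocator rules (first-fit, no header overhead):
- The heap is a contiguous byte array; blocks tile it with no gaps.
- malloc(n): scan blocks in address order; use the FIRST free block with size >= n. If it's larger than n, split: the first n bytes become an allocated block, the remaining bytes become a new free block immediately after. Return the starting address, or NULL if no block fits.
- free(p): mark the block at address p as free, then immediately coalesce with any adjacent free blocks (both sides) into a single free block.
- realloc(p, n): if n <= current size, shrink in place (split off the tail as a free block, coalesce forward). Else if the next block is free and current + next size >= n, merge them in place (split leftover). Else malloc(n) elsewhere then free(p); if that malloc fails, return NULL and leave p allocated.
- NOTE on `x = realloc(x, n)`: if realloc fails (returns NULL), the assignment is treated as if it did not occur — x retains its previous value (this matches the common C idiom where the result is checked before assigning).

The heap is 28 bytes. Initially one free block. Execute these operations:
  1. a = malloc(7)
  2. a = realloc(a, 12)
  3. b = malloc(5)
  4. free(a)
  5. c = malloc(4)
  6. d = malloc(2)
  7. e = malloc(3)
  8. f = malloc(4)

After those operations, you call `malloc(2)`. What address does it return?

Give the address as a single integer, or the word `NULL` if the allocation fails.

Answer: 9

Derivation:
Op 1: a = malloc(7) -> a = 0; heap: [0-6 ALLOC][7-27 FREE]
Op 2: a = realloc(a, 12) -> a = 0; heap: [0-11 ALLOC][12-27 FREE]
Op 3: b = malloc(5) -> b = 12; heap: [0-11 ALLOC][12-16 ALLOC][17-27 FREE]
Op 4: free(a) -> (freed a); heap: [0-11 FREE][12-16 ALLOC][17-27 FREE]
Op 5: c = malloc(4) -> c = 0; heap: [0-3 ALLOC][4-11 FREE][12-16 ALLOC][17-27 FREE]
Op 6: d = malloc(2) -> d = 4; heap: [0-3 ALLOC][4-5 ALLOC][6-11 FREE][12-16 ALLOC][17-27 FREE]
Op 7: e = malloc(3) -> e = 6; heap: [0-3 ALLOC][4-5 ALLOC][6-8 ALLOC][9-11 FREE][12-16 ALLOC][17-27 FREE]
Op 8: f = malloc(4) -> f = 17; heap: [0-3 ALLOC][4-5 ALLOC][6-8 ALLOC][9-11 FREE][12-16 ALLOC][17-20 ALLOC][21-27 FREE]
malloc(2): first-fit scan over [0-3 ALLOC][4-5 ALLOC][6-8 ALLOC][9-11 FREE][12-16 ALLOC][17-20 ALLOC][21-27 FREE] -> 9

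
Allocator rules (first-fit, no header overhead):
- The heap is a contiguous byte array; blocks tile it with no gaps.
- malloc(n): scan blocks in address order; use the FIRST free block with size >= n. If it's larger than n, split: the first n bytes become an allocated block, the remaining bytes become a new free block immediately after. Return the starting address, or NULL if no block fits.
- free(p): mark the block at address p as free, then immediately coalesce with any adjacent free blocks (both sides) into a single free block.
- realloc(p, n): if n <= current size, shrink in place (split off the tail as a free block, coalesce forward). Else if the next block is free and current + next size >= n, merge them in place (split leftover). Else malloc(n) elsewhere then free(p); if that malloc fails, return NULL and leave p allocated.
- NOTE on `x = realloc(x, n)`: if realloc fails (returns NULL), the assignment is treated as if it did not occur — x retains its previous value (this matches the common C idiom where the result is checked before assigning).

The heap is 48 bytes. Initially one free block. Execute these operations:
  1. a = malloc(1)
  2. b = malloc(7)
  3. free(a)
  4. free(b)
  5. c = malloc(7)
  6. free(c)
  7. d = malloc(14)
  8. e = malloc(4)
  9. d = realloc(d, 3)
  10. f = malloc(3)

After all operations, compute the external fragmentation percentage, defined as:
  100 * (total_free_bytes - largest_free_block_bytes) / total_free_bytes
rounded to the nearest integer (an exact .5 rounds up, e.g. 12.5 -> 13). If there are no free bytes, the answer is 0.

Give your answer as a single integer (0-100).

Op 1: a = malloc(1) -> a = 0; heap: [0-0 ALLOC][1-47 FREE]
Op 2: b = malloc(7) -> b = 1; heap: [0-0 ALLOC][1-7 ALLOC][8-47 FREE]
Op 3: free(a) -> (freed a); heap: [0-0 FREE][1-7 ALLOC][8-47 FREE]
Op 4: free(b) -> (freed b); heap: [0-47 FREE]
Op 5: c = malloc(7) -> c = 0; heap: [0-6 ALLOC][7-47 FREE]
Op 6: free(c) -> (freed c); heap: [0-47 FREE]
Op 7: d = malloc(14) -> d = 0; heap: [0-13 ALLOC][14-47 FREE]
Op 8: e = malloc(4) -> e = 14; heap: [0-13 ALLOC][14-17 ALLOC][18-47 FREE]
Op 9: d = realloc(d, 3) -> d = 0; heap: [0-2 ALLOC][3-13 FREE][14-17 ALLOC][18-47 FREE]
Op 10: f = malloc(3) -> f = 3; heap: [0-2 ALLOC][3-5 ALLOC][6-13 FREE][14-17 ALLOC][18-47 FREE]
Free blocks: [8 30] total_free=38 largest=30 -> 100*(38-30)/38 = 800/38 ≈ 21.053 -> rounds to 21

Answer: 21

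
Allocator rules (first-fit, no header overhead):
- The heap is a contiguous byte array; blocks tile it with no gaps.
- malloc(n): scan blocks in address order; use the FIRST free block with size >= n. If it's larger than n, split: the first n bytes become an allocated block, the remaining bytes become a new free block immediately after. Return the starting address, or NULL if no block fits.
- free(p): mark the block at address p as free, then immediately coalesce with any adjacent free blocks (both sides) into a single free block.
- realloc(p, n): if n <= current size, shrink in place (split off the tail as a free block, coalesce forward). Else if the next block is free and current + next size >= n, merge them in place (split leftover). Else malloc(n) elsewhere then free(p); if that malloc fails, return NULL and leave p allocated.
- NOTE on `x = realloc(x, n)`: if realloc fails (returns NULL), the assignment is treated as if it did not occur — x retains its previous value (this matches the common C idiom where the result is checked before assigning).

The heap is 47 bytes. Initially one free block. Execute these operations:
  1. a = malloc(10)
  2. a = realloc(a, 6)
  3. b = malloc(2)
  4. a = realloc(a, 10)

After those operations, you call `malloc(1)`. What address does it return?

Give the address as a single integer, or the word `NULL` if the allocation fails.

Answer: 0

Derivation:
Op 1: a = malloc(10) -> a = 0; heap: [0-9 ALLOC][10-46 FREE]
Op 2: a = realloc(a, 6) -> a = 0; heap: [0-5 ALLOC][6-46 FREE]
Op 3: b = malloc(2) -> b = 6; heap: [0-5 ALLOC][6-7 ALLOC][8-46 FREE]
Op 4: a = realloc(a, 10) -> a = 8; heap: [0-5 FREE][6-7 ALLOC][8-17 ALLOC][18-46 FREE]
malloc(1): first-fit scan over [0-5 FREE][6-7 ALLOC][8-17 ALLOC][18-46 FREE] -> 0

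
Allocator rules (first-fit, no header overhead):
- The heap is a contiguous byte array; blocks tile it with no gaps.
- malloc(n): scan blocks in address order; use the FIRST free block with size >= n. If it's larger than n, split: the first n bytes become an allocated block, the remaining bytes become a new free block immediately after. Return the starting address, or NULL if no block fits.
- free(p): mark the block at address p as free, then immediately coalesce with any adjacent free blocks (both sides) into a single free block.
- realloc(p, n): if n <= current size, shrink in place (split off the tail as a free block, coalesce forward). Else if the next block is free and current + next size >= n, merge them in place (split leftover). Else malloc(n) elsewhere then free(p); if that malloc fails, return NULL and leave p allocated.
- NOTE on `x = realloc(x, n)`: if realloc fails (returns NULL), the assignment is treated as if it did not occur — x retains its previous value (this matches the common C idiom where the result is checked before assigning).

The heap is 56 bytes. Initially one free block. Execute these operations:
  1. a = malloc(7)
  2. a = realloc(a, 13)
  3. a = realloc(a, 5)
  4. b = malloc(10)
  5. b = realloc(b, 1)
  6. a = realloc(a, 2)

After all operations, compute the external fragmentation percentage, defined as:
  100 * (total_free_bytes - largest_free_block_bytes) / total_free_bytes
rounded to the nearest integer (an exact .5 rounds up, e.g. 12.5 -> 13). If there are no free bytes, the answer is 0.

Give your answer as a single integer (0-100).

Answer: 6

Derivation:
Op 1: a = malloc(7) -> a = 0; heap: [0-6 ALLOC][7-55 FREE]
Op 2: a = realloc(a, 13) -> a = 0; heap: [0-12 ALLOC][13-55 FREE]
Op 3: a = realloc(a, 5) -> a = 0; heap: [0-4 ALLOC][5-55 FREE]
Op 4: b = malloc(10) -> b = 5; heap: [0-4 ALLOC][5-14 ALLOC][15-55 FREE]
Op 5: b = realloc(b, 1) -> b = 5; heap: [0-4 ALLOC][5-5 ALLOC][6-55 FREE]
Op 6: a = realloc(a, 2) -> a = 0; heap: [0-1 ALLOC][2-4 FREE][5-5 ALLOC][6-55 FREE]
Free blocks: [3 50] total_free=53 largest=50 -> 100*(53-50)/53 = 300/53 ≈ 5.660 -> rounds to 6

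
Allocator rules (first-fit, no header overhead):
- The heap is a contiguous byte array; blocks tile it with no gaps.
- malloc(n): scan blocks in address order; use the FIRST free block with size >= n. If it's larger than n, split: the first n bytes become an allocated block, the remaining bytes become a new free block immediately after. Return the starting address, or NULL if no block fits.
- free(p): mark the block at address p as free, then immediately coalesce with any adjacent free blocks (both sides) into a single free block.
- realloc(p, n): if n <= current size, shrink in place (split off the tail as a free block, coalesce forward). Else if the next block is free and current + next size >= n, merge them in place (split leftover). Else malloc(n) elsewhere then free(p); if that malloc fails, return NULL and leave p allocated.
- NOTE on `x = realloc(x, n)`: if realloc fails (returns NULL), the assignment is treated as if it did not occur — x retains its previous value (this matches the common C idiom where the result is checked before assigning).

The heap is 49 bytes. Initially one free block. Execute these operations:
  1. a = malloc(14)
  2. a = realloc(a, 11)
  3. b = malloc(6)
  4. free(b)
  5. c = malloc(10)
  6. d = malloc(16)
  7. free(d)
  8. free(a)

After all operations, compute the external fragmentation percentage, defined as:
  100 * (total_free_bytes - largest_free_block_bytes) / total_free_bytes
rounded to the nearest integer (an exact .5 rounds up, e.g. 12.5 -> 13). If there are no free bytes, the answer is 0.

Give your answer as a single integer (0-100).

Answer: 28

Derivation:
Op 1: a = malloc(14) -> a = 0; heap: [0-13 ALLOC][14-48 FREE]
Op 2: a = realloc(a, 11) -> a = 0; heap: [0-10 ALLOC][11-48 FREE]
Op 3: b = malloc(6) -> b = 11; heap: [0-10 ALLOC][11-16 ALLOC][17-48 FREE]
Op 4: free(b) -> (freed b); heap: [0-10 ALLOC][11-48 FREE]
Op 5: c = malloc(10) -> c = 11; heap: [0-10 ALLOC][11-20 ALLOC][21-48 FREE]
Op 6: d = malloc(16) -> d = 21; heap: [0-10 ALLOC][11-20 ALLOC][21-36 ALLOC][37-48 FREE]
Op 7: free(d) -> (freed d); heap: [0-10 ALLOC][11-20 ALLOC][21-48 FREE]
Op 8: free(a) -> (freed a); heap: [0-10 FREE][11-20 ALLOC][21-48 FREE]
Free blocks: [11 28] total_free=39 largest=28 -> 100*(39-28)/39 = 1100/39 ≈ 28.205 -> rounds to 28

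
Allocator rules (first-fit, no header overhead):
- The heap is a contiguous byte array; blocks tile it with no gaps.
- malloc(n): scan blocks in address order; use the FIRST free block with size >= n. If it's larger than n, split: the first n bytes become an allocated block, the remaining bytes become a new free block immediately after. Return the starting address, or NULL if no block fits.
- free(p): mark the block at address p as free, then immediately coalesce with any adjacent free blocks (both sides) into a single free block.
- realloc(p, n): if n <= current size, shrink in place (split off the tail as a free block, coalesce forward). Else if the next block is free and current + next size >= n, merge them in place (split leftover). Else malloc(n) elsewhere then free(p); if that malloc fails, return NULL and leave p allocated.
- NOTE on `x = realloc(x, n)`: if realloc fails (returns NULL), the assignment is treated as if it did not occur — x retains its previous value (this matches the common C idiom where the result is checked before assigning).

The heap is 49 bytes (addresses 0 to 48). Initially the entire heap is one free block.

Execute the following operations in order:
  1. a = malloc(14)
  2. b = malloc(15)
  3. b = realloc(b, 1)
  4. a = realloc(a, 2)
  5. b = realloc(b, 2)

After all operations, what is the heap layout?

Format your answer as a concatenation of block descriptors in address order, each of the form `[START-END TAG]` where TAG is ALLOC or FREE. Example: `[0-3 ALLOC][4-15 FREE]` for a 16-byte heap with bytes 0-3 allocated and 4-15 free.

Op 1: a = malloc(14) -> a = 0; heap: [0-13 ALLOC][14-48 FREE]
Op 2: b = malloc(15) -> b = 14; heap: [0-13 ALLOC][14-28 ALLOC][29-48 FREE]
Op 3: b = realloc(b, 1) -> b = 14; heap: [0-13 ALLOC][14-14 ALLOC][15-48 FREE]
Op 4: a = realloc(a, 2) -> a = 0; heap: [0-1 ALLOC][2-13 FREE][14-14 ALLOC][15-48 FREE]
Op 5: b = realloc(b, 2) -> b = 14; heap: [0-1 ALLOC][2-13 FREE][14-15 ALLOC][16-48 FREE]

Answer: [0-1 ALLOC][2-13 FREE][14-15 ALLOC][16-48 FREE]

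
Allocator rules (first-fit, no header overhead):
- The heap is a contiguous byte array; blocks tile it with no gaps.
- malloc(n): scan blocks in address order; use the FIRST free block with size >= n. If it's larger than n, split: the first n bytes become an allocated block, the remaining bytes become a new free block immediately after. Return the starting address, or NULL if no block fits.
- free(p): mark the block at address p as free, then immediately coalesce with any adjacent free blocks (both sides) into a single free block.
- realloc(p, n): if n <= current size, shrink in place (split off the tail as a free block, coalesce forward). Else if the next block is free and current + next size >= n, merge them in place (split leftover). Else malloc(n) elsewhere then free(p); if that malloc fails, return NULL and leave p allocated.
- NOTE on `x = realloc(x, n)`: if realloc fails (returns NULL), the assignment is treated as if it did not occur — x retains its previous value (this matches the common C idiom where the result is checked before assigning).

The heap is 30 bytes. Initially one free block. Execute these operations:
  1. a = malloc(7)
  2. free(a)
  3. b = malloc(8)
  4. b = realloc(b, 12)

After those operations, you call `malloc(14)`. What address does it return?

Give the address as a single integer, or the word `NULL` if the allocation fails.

Op 1: a = malloc(7) -> a = 0; heap: [0-6 ALLOC][7-29 FREE]
Op 2: free(a) -> (freed a); heap: [0-29 FREE]
Op 3: b = malloc(8) -> b = 0; heap: [0-7 ALLOC][8-29 FREE]
Op 4: b = realloc(b, 12) -> b = 0; heap: [0-11 ALLOC][12-29 FREE]
malloc(14): first-fit scan over [0-11 ALLOC][12-29 FREE] -> 12

Answer: 12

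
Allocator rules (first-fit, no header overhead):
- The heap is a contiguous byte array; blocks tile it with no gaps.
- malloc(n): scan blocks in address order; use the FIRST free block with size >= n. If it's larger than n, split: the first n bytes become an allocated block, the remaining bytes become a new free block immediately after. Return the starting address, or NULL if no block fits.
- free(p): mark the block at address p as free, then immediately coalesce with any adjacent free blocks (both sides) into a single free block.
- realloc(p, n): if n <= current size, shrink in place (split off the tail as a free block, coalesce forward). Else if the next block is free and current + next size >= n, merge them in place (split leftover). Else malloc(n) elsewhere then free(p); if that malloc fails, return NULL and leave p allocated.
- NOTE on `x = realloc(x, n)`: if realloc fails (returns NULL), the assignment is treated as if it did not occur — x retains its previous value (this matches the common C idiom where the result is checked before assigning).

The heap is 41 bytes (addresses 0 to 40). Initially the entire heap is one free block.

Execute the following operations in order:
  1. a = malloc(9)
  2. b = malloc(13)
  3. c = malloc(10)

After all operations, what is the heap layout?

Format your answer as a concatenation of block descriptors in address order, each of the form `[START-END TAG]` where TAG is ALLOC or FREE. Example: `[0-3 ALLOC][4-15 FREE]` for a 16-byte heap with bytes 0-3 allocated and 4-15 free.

Op 1: a = malloc(9) -> a = 0; heap: [0-8 ALLOC][9-40 FREE]
Op 2: b = malloc(13) -> b = 9; heap: [0-8 ALLOC][9-21 ALLOC][22-40 FREE]
Op 3: c = malloc(10) -> c = 22; heap: [0-8 ALLOC][9-21 ALLOC][22-31 ALLOC][32-40 FREE]

Answer: [0-8 ALLOC][9-21 ALLOC][22-31 ALLOC][32-40 FREE]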